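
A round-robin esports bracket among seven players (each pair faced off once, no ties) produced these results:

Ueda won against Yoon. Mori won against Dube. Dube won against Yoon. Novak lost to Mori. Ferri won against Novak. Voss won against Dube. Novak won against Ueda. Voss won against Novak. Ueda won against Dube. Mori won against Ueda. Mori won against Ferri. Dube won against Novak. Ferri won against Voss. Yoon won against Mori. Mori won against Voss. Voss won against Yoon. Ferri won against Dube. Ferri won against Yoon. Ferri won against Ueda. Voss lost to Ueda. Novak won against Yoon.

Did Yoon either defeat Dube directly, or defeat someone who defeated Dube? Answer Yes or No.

Yoon did not beat Dube directly.
Yoon beat Mori. Of those, Mori beat Dube.

Yes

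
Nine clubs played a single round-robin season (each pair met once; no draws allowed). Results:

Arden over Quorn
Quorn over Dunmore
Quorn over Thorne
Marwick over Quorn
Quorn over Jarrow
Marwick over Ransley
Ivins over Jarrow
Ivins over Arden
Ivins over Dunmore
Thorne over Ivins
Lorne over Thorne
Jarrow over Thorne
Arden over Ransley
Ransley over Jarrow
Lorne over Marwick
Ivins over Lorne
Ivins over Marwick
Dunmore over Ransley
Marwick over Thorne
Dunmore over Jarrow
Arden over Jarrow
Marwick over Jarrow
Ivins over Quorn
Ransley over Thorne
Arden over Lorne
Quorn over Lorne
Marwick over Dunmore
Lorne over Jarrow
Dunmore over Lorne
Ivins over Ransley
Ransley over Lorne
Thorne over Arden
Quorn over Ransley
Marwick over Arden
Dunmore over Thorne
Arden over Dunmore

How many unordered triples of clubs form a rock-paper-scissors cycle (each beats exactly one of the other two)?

15

Win totals: Arden 5, Thorne 2, Marwick 6, Ivins 7, Quorn 5, Lorne 3, Ransley 3, Jarrow 1, Dunmore 4.
A club with w wins dominates both others in C(w,2) triples; summing gives 10 + 1 + 15 + 21 + 10 + 3 + 3 + 0 + 6 = 69 transitive triples.
Total triples C(9,3) = 84, so cyclic triples = 84 − 69 = 15.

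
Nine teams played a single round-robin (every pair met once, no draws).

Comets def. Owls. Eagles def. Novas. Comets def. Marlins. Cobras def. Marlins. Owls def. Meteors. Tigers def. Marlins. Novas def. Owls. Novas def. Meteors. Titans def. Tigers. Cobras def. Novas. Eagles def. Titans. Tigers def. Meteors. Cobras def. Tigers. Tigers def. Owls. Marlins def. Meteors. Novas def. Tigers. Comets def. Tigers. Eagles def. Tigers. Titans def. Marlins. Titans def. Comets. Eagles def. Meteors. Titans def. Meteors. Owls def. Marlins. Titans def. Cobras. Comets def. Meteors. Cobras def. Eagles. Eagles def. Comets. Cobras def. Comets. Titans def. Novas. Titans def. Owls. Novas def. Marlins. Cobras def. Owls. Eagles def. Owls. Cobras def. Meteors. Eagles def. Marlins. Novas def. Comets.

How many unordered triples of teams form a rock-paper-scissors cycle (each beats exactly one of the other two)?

Win totals: Eagles 7, Owls 2, Marlins 1, Cobras 7, Meteors 0, Titans 7, Tigers 3, Novas 5, Comets 4.
A team with w wins dominates both others in C(w,2) triples; summing gives 21 + 1 + 0 + 21 + 0 + 21 + 3 + 10 + 6 = 83 transitive triples.
Total triples C(9,3) = 84, so cyclic triples = 84 − 83 = 1.

1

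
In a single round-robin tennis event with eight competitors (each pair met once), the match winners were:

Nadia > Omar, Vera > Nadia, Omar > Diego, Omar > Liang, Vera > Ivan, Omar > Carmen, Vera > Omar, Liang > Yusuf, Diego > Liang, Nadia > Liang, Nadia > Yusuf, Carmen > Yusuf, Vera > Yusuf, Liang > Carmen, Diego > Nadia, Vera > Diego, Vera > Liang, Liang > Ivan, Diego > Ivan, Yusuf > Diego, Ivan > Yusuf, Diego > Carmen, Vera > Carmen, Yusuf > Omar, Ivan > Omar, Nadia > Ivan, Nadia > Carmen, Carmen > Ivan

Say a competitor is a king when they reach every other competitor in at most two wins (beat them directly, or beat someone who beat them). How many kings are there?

Omar cannot reach Vera in two steps.
Ivan cannot reach Nadia, Vera in two steps.
Carmen cannot reach Liang, Nadia, Vera in two steps.
Liang cannot reach Nadia, Vera in two steps.
Yusuf cannot reach Vera in two steps.
Diego cannot reach Vera in two steps.
Nadia cannot reach Vera in two steps.
Vera reaches everyone (king).
Kings: Vera — 1.

1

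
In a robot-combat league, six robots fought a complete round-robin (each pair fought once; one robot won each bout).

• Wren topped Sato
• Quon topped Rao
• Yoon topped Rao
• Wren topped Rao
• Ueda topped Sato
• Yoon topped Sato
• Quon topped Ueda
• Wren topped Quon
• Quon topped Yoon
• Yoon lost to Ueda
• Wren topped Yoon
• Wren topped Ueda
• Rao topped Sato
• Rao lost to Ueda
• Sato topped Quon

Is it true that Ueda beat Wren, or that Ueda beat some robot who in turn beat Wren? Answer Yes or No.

No

Ueda did not beat Wren directly.
Ueda beat Sato, Rao, Yoon, but each of them lost to Wren. No two-step path.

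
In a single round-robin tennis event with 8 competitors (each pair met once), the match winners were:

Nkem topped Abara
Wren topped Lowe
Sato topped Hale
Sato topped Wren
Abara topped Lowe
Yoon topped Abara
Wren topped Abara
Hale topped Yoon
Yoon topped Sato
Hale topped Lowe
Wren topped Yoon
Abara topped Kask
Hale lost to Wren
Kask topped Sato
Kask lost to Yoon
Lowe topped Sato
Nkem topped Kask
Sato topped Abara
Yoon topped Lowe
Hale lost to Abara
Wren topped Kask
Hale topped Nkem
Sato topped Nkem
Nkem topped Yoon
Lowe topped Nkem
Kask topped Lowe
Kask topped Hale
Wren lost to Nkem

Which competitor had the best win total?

Win totals: Hale 3, Sato 4, Yoon 4, Nkem 4, Kask 3, Abara 3, Wren 5, Lowe 2.
Wren leads with 5 wins (next highest: 4).

Wren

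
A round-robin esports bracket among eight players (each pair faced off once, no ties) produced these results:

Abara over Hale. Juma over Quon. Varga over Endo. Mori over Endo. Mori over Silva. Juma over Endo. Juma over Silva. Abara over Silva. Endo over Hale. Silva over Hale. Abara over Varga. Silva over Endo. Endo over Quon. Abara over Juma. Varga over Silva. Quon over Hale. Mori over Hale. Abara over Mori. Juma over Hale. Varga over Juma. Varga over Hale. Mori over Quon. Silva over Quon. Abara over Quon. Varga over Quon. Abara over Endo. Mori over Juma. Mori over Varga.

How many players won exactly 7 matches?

1

Win totals: Silva 3, Juma 4, Endo 2, Hale 0, Abara 7, Quon 1, Varga 5, Mori 6.
Exactly 7: Abara — 1 player.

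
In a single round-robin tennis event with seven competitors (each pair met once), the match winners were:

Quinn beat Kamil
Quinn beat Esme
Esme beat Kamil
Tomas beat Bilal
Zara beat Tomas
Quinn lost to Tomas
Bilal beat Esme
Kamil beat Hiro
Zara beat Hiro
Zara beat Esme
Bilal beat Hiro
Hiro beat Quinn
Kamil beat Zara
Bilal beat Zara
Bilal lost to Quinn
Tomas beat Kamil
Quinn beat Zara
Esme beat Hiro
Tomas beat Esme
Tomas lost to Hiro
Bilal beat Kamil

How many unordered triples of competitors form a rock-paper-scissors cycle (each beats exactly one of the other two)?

Win totals: Bilal 4, Kamil 2, Quinn 4, Zara 3, Tomas 4, Hiro 2, Esme 2.
A competitor with w wins dominates both others in C(w,2) triples; summing gives 6 + 1 + 6 + 3 + 6 + 1 + 1 = 24 transitive triples.
Total triples C(7,3) = 35, so cyclic triples = 35 − 24 = 11.

11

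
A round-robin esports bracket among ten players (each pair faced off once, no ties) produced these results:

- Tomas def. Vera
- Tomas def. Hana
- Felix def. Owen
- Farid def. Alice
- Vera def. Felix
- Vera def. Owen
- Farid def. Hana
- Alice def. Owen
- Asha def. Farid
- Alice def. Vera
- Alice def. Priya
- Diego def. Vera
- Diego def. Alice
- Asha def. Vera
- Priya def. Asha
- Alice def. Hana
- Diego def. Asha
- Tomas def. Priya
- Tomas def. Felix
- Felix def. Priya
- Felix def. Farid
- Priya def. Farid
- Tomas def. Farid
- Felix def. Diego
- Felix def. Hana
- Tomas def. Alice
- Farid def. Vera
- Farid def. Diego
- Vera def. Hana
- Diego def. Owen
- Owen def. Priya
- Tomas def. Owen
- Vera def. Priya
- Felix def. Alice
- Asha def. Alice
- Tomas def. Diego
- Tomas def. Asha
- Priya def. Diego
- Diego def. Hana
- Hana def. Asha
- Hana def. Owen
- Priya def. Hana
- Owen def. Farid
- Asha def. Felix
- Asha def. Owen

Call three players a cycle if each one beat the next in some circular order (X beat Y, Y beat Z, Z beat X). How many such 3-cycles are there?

Win totals: Vera 4, Asha 5, Farid 4, Alice 4, Felix 6, Owen 2, Priya 4, Diego 5, Tomas 9, Hana 2.
A player with w wins dominates both others in C(w,2) triples; summing gives 6 + 10 + 6 + 6 + 15 + 1 + 6 + 10 + 36 + 1 = 97 transitive triples.
Total triples C(10,3) = 120, so cyclic triples = 120 − 97 = 23.

23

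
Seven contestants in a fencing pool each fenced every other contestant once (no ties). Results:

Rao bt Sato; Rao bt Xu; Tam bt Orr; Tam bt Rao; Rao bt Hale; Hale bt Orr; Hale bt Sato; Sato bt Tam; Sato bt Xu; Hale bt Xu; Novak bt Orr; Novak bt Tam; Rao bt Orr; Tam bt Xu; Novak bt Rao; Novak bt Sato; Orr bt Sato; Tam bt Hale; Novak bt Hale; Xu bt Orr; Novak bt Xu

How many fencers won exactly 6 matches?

1

Win totals: Sato 2, Hale 3, Xu 1, Tam 4, Rao 4, Novak 6, Orr 1.
Exactly 6: Novak — 1 fencer.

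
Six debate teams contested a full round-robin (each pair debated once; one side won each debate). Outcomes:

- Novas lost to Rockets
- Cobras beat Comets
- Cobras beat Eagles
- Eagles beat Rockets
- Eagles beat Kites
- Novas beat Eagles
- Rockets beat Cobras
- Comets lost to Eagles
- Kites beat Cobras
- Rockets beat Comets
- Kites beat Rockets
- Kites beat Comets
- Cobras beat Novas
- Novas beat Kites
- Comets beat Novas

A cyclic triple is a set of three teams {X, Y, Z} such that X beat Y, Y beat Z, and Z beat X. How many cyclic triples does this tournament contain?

7

Of the C(6,3) = 20 triples, the cyclic ones are: {Cobras, Eagles, Kites}; {Cobras, Eagles, Rockets}; {Cobras, Novas, Kites}; {Eagles, Novas, Comets}; {Eagles, Novas, Rockets}; {Novas, Kites, Comets}; {Novas, Kites, Rockets}.
That is 7.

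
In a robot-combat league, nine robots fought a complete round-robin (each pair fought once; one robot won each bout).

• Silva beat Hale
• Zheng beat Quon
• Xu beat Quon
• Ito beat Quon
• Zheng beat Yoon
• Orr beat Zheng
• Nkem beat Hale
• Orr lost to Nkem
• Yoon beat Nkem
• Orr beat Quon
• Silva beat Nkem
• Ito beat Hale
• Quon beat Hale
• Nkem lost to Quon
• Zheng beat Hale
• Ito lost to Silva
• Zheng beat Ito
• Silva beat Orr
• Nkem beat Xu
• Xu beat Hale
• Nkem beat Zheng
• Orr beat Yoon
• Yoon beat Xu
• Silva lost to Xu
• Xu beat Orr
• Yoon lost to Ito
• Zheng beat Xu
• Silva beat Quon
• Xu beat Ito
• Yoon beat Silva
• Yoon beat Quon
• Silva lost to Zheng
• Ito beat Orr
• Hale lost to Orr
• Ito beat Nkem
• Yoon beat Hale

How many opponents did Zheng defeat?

Zheng's results: beat Quon, Hale, Ito, Silva, Yoon, Xu; lost to Orr, Nkem.
That is 6 wins.

6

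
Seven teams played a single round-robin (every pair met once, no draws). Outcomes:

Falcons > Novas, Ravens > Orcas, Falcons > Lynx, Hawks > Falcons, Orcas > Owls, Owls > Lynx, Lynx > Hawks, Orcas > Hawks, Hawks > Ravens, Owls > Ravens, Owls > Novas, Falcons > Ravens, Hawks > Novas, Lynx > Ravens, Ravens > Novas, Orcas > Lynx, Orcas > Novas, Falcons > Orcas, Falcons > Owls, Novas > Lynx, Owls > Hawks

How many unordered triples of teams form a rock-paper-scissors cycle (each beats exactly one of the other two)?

8

Win totals: Novas 1, Lynx 2, Ravens 2, Orcas 4, Falcons 5, Owls 4, Hawks 3.
A team with w wins dominates both others in C(w,2) triples; summing gives 0 + 1 + 1 + 6 + 10 + 6 + 3 = 27 transitive triples.
Total triples C(7,3) = 35, so cyclic triples = 35 − 27 = 8.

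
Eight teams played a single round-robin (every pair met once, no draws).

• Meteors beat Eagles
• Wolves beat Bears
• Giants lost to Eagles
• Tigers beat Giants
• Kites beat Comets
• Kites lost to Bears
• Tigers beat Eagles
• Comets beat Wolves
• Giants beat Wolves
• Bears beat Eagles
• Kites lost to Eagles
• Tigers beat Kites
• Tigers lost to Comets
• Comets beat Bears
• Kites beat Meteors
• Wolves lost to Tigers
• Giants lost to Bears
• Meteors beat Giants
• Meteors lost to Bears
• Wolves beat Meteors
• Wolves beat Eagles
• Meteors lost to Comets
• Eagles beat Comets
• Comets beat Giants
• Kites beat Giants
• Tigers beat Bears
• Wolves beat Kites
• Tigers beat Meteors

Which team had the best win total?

Win totals: Wolves 4, Kites 3, Comets 5, Tigers 6, Bears 4, Eagles 3, Giants 1, Meteors 2.
Tigers leads with 6 wins (next highest: 5).

Tigers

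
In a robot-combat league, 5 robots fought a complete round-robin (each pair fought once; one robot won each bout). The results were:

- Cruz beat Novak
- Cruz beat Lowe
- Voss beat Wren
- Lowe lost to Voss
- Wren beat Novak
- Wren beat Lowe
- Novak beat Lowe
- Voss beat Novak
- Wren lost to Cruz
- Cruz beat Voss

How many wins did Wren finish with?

Wren's results: beat Novak, Lowe; lost to Cruz, Voss.
That is 2 wins.

2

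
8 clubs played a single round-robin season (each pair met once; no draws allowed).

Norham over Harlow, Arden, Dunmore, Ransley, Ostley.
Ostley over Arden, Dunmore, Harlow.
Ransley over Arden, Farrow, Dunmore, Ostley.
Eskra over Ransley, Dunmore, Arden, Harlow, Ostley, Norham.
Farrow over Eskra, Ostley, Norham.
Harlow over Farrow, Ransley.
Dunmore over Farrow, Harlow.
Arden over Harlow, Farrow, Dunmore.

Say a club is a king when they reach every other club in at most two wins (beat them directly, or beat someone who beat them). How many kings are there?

Ostley cannot reach Norham, Eskra in two steps.
Ransley reaches everyone (king).
Norham cannot reach Eskra in two steps.
Dunmore cannot reach Arden in two steps.
Farrow reaches everyone (king).
Harlow reaches everyone (king).
Arden reaches everyone (king).
Eskra reaches everyone (king).
Kings: Ransley, Farrow, Harlow, Arden, Eskra — 5.

5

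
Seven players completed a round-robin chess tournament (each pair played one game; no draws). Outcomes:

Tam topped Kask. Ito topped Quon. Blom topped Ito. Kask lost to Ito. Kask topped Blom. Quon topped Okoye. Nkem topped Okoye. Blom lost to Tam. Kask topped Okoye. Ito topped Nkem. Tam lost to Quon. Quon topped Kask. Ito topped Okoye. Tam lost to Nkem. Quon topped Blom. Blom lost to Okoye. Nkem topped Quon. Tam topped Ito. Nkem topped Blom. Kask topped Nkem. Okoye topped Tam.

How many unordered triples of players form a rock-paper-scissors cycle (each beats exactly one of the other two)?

10

Win totals: Tam 3, Nkem 4, Kask 3, Blom 1, Quon 4, Okoye 2, Ito 4.
A player with w wins dominates both others in C(w,2) triples; summing gives 3 + 6 + 3 + 0 + 6 + 1 + 6 = 25 transitive triples.
Total triples C(7,3) = 35, so cyclic triples = 35 − 25 = 10.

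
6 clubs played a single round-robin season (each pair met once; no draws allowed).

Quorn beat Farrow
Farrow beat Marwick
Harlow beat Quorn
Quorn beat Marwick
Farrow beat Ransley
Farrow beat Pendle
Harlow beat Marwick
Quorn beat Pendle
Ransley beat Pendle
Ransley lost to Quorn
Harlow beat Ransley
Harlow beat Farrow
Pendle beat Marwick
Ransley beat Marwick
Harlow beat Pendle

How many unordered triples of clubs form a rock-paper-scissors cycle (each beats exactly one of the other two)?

0

Win totals: Ransley 2, Pendle 1, Farrow 3, Marwick 0, Quorn 4, Harlow 5.
A club with w wins dominates both others in C(w,2) triples; summing gives 1 + 0 + 3 + 0 + 6 + 10 = 20 transitive triples.
Total triples C(6,3) = 20, so cyclic triples = 20 − 20 = 0.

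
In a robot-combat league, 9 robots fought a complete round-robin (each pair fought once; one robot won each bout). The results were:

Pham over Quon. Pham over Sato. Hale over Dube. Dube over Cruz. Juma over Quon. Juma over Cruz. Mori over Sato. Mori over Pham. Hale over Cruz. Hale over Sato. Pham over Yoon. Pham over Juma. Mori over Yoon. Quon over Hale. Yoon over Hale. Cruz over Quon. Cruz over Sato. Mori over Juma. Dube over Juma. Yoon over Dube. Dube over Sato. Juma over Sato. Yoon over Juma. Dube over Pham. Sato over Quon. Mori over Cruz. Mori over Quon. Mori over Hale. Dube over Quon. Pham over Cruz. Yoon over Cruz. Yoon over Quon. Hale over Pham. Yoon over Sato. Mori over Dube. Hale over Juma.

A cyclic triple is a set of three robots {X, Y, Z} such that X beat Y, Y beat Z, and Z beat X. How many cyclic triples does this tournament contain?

Win totals: Juma 3, Hale 5, Mori 8, Sato 1, Yoon 6, Cruz 2, Dube 5, Pham 5, Quon 1.
A robot with w wins dominates both others in C(w,2) triples; summing gives 3 + 10 + 28 + 0 + 15 + 1 + 10 + 10 + 0 = 77 transitive triples.
Total triples C(9,3) = 84, so cyclic triples = 84 − 77 = 7.

7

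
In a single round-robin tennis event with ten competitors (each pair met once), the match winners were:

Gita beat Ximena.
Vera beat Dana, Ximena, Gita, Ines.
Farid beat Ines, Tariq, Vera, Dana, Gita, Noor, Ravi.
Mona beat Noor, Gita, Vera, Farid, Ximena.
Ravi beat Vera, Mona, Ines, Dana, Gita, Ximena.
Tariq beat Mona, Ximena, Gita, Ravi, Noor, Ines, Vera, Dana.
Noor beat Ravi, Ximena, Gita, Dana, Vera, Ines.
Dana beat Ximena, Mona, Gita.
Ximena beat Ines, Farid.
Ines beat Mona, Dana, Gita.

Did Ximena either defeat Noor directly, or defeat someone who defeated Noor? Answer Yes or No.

Ximena did not beat Noor directly.
Ximena beat Ines, Farid. Of those, Farid beat Noor.

Yes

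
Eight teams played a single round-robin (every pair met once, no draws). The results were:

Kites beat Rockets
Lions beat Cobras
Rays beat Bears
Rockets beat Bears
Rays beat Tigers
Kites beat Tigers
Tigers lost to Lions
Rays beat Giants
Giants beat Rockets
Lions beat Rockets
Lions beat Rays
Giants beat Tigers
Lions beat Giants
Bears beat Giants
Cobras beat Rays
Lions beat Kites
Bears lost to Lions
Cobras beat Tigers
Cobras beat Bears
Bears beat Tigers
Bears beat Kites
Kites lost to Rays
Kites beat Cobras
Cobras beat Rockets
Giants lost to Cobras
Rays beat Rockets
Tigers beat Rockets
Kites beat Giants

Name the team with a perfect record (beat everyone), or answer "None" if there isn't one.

Lions has 7 wins out of 7 opponents — a perfect record.

Lions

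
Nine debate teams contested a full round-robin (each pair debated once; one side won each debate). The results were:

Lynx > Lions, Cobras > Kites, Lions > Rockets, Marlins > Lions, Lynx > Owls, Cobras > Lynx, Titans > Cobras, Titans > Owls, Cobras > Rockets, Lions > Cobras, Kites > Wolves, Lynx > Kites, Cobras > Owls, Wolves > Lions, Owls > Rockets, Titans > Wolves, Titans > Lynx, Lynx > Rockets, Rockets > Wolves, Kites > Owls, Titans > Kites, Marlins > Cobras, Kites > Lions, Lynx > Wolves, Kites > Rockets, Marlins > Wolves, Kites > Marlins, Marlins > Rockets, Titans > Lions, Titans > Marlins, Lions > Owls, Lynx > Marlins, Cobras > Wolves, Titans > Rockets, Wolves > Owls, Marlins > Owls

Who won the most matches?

Titans

Win totals: Rockets 1, Kites 5, Wolves 2, Marlins 5, Lynx 6, Titans 8, Lions 3, Cobras 5, Owls 1.
Titans leads with 8 wins (next highest: 6).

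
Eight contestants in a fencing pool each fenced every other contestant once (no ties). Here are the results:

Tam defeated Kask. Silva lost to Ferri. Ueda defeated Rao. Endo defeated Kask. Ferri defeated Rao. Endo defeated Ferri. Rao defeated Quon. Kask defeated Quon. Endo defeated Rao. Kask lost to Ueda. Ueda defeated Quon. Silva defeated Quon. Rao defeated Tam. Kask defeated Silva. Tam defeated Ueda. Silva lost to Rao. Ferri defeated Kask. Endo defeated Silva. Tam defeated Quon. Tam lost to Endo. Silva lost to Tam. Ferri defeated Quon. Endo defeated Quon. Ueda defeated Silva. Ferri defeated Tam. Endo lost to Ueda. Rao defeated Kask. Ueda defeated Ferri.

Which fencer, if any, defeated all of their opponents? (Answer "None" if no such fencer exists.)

None

Highest win total is Ueda with 6 (out of 7 possible).
Ueda lost to Tam, so no fencer went undefeated.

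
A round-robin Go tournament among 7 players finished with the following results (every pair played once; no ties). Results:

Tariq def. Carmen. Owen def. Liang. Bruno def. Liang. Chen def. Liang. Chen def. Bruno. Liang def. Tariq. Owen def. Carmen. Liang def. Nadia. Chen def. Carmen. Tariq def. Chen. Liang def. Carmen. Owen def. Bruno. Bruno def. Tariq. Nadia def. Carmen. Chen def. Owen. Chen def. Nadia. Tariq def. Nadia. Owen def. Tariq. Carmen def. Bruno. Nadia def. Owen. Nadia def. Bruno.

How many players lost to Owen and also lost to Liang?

Owen beat: Carmen, Bruno, Liang, Tariq.
Liang beat: Nadia, Carmen, Tariq.
Both beat: Carmen, Tariq — 2.

2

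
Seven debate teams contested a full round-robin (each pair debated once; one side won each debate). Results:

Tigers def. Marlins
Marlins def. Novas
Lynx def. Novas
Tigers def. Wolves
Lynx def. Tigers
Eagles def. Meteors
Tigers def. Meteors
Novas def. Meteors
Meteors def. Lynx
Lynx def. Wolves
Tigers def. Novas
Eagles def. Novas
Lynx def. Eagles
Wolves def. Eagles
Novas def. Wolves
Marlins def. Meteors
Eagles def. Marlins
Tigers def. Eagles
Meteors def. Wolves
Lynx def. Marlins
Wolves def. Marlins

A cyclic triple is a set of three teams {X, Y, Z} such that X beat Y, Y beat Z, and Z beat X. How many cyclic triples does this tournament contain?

Win totals: Meteors 2, Wolves 2, Tigers 5, Marlins 2, Lynx 5, Eagles 3, Novas 2.
A team with w wins dominates both others in C(w,2) triples; summing gives 1 + 1 + 10 + 1 + 10 + 3 + 1 = 27 transitive triples.
Total triples C(7,3) = 35, so cyclic triples = 35 − 27 = 8.

8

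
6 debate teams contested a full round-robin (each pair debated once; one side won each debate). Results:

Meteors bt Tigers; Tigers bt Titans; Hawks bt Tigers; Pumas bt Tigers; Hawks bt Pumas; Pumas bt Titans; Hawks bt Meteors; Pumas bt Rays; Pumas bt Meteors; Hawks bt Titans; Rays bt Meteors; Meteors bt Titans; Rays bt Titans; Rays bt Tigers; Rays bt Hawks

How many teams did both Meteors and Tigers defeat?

Meteors beat: Titans, Tigers.
Tigers beat: Titans.
Both beat: Titans — 1.

1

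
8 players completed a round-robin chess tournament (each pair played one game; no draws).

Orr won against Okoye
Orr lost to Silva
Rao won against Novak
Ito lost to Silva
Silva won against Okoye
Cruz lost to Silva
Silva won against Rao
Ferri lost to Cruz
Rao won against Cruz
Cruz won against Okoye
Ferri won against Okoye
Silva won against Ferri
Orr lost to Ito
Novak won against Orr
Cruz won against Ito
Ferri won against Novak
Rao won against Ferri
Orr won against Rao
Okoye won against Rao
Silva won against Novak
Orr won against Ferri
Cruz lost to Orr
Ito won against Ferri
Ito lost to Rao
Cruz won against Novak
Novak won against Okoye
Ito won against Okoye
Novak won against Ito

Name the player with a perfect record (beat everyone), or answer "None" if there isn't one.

Silva has 7 wins out of 7 opponents — a perfect record.

Silva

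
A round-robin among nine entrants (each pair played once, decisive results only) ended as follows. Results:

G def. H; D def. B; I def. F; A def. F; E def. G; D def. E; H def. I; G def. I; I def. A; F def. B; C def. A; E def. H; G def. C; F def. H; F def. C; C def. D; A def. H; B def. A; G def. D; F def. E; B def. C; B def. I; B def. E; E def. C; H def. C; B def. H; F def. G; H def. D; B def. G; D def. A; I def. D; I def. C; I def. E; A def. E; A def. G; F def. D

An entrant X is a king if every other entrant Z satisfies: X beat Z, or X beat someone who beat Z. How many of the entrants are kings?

6

A reaches everyone (king).
B reaches everyone (king).
C cannot reach I in two steps.
D reaches everyone (king).
E cannot reach B, F in two steps.
F reaches everyone (king).
G reaches everyone (king).
H cannot reach G in two steps.
I reaches everyone (king).
Kings: A, B, D, F, G, I — 6.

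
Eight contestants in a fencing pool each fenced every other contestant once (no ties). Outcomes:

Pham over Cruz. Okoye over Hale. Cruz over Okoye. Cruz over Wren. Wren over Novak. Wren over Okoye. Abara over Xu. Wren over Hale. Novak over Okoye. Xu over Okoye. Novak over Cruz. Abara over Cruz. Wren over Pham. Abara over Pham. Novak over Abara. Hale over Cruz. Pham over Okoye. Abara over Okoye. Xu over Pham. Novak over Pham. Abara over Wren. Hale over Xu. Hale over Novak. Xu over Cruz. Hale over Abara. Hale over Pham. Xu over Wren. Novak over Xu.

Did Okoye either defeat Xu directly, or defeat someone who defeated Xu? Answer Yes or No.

Yes

Okoye did not beat Xu directly.
Okoye beat Hale. Of those, Hale beat Xu.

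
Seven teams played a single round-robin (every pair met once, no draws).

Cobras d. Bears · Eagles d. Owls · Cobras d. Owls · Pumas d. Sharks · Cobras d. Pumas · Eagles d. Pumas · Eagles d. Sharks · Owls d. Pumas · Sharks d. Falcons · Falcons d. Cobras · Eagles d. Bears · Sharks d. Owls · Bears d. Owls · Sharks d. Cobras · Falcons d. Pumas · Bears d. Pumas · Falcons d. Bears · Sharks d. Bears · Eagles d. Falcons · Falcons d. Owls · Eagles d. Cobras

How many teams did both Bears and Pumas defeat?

0

Bears beat: Pumas, Owls.
Pumas beat: Sharks.
No one was beaten by both.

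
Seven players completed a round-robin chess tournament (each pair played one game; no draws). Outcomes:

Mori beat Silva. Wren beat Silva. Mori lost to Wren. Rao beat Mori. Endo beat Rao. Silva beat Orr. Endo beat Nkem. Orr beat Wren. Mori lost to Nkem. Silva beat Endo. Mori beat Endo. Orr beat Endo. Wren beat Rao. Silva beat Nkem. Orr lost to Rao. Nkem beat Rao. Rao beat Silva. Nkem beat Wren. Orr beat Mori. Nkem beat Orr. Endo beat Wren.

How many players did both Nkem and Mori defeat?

0

Nkem beat: Wren, Mori, Rao, Orr.
Mori beat: Endo, Silva.
No one was beaten by both.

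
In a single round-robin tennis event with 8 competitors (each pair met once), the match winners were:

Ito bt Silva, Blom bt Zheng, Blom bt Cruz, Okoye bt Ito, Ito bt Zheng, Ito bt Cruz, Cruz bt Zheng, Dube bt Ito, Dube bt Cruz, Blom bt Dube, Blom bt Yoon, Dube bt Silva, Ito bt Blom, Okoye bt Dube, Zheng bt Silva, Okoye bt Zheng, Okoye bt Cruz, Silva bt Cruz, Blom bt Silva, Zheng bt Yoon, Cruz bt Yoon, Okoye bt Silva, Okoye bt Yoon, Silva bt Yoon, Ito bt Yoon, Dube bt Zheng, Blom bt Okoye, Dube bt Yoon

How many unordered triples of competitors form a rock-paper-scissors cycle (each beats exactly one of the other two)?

Win totals: Yoon 0, Silva 2, Blom 6, Zheng 2, Ito 5, Okoye 6, Dube 5, Cruz 2.
A competitor with w wins dominates both others in C(w,2) triples; summing gives 0 + 1 + 15 + 1 + 10 + 15 + 10 + 1 = 53 transitive triples.
Total triples C(8,3) = 56, so cyclic triples = 56 − 53 = 3.

3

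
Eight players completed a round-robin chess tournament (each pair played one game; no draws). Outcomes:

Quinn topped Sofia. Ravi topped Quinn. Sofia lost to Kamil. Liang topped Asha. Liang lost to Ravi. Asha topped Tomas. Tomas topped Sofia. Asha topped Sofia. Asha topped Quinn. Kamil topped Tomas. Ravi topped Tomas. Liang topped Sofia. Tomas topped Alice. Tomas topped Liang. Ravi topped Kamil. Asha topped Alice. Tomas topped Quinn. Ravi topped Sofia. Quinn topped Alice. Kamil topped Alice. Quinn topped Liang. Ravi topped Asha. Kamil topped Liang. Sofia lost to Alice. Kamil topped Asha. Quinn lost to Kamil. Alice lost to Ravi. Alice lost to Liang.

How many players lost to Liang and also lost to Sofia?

0

Liang beat: Alice, Sofia, Asha.
Sofia beat: no one.
No one was beaten by both.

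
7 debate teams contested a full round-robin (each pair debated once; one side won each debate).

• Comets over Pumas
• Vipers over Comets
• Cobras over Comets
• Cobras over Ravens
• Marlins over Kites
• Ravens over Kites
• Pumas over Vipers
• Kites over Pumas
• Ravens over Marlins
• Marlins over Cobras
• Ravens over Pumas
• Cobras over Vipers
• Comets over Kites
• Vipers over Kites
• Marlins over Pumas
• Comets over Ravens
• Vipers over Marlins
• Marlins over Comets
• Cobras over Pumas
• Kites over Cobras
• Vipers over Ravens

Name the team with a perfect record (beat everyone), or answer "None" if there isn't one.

Highest win total is Vipers with 4 (out of 6 possible).
Vipers lost to Cobras, Pumas, so no team went undefeated.

None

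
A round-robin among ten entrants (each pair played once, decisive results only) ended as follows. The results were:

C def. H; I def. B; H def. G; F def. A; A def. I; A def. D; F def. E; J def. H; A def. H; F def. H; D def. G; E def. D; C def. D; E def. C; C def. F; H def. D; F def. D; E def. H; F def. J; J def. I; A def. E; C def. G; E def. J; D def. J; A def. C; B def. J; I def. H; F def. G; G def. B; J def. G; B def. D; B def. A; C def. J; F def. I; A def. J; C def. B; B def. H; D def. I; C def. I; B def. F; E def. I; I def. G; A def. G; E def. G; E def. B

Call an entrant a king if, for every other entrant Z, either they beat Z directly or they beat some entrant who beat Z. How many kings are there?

5

A reaches everyone (king).
B reaches everyone (king).
C reaches everyone (king).
D cannot reach A, C, E, F in two steps.
E reaches everyone (king).
F reaches everyone (king).
G cannot reach C, E, I in two steps.
H cannot reach A, C, E, F in two steps.
I cannot reach C, E in two steps.
J cannot reach A, C, E, F in two steps.
Kings: A, B, C, E, F — 5.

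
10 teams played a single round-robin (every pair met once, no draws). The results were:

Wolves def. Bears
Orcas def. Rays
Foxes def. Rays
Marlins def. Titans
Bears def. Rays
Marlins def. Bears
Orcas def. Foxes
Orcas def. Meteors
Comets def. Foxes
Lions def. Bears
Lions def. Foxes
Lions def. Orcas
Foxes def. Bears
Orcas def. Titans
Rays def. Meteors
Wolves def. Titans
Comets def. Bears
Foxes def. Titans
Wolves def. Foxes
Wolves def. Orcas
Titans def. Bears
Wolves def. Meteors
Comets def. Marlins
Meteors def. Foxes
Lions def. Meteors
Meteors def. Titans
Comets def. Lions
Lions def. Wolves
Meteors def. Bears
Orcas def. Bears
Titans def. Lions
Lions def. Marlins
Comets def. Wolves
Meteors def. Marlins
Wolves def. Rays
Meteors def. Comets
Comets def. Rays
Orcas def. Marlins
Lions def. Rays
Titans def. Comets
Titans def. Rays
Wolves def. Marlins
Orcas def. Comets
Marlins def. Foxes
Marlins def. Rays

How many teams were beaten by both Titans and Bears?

1

Titans beat: Comets, Lions, Bears, Rays.
Bears beat: Rays.
Both beat: Rays — 1.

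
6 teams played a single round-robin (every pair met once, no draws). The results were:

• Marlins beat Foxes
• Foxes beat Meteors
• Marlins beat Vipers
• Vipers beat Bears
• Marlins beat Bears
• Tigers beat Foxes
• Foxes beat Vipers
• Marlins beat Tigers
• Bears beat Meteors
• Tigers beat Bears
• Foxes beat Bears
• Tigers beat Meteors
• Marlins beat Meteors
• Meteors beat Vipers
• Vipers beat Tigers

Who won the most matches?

Win totals: Tigers 3, Meteors 1, Foxes 3, Marlins 5, Bears 1, Vipers 2.
Marlins leads with 5 wins (next highest: 3).

Marlins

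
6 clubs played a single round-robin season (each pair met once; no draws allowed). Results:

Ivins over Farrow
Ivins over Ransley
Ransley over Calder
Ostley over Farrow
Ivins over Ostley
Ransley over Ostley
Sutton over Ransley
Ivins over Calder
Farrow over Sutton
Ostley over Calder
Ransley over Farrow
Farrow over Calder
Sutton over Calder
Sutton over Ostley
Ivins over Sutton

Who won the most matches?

Ivins

Win totals: Sutton 3, Farrow 2, Calder 0, Ivins 5, Ostley 2, Ransley 3.
Ivins leads with 5 wins (next highest: 3).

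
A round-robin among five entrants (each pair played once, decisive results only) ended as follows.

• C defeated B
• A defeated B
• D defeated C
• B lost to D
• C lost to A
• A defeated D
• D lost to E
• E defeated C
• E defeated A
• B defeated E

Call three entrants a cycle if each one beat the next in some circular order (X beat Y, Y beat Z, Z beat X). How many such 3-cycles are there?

3

Of the C(5,3) = 10 triples, the cyclic ones are: {A, B, E}; {B, C, E}; {B, D, E}.
That is 3.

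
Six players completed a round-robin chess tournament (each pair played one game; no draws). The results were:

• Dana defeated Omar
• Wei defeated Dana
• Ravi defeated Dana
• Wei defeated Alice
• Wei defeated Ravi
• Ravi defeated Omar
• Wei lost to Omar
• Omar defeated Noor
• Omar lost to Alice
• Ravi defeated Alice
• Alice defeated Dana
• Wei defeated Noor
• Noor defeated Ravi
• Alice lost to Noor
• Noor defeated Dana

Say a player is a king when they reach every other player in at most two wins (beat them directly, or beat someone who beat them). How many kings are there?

3

Noor cannot reach Wei in two steps.
Alice cannot reach Ravi in two steps.
Ravi reaches everyone (king).
Omar reaches everyone (king).
Wei reaches everyone (king).
Dana cannot reach Alice, Ravi in two steps.
Kings: Ravi, Omar, Wei — 3.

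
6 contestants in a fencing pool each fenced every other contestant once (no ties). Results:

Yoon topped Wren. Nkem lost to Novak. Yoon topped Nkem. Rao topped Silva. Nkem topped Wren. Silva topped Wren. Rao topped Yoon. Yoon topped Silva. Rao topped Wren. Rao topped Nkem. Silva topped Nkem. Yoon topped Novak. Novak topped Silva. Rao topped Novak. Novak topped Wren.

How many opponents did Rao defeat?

Rao's results: beat Nkem, Yoon, Wren, Silva, Novak; lost to no one.
That is 5 wins.

5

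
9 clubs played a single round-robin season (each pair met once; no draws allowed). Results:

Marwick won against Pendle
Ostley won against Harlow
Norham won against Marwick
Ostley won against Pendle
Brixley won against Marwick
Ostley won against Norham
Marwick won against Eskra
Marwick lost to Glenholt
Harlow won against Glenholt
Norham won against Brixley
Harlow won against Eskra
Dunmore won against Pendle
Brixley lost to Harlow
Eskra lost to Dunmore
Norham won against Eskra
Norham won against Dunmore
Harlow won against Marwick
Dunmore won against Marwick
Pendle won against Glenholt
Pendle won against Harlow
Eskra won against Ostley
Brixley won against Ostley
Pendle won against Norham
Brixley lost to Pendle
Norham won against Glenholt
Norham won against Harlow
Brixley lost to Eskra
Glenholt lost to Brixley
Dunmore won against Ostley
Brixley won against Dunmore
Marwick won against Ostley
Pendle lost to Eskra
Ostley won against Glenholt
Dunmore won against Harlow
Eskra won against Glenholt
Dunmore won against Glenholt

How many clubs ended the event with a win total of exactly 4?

5

Win totals: Pendle 4, Dunmore 6, Brixley 4, Norham 6, Marwick 3, Harlow 4, Ostley 4, Glenholt 1, Eskra 4.
Exactly 4: Pendle, Brixley, Harlow, Ostley, Eskra — 5 clubs.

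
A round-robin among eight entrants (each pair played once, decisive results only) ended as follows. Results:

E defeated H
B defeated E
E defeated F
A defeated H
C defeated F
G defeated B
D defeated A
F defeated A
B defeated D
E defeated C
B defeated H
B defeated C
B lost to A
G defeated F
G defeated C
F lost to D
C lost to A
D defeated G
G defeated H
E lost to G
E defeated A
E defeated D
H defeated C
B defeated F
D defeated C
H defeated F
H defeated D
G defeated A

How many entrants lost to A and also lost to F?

A beat: B, C, H.
F beat: A.
No one was beaten by both.

0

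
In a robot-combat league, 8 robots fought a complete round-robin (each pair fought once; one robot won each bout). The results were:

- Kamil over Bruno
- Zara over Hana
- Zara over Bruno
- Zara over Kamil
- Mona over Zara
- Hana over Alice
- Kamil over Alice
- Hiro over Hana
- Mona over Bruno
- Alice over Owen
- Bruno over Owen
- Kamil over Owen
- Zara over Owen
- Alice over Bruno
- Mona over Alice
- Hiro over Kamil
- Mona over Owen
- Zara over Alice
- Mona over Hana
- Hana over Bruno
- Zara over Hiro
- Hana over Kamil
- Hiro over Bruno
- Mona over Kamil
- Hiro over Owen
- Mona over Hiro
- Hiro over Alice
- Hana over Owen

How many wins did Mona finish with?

7

Mona's results: beat Hiro, Owen, Zara, Alice, Kamil, Hana, Bruno; lost to no one.
That is 7 wins.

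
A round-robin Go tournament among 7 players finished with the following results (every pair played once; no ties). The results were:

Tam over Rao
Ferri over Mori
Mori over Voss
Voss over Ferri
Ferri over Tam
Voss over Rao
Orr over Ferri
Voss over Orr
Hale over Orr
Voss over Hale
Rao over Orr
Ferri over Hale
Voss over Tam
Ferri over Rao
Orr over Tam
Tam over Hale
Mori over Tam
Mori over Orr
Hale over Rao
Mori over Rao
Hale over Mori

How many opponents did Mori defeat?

4

Mori's results: beat Rao, Voss, Orr, Tam; lost to Hale, Ferri.
That is 4 wins.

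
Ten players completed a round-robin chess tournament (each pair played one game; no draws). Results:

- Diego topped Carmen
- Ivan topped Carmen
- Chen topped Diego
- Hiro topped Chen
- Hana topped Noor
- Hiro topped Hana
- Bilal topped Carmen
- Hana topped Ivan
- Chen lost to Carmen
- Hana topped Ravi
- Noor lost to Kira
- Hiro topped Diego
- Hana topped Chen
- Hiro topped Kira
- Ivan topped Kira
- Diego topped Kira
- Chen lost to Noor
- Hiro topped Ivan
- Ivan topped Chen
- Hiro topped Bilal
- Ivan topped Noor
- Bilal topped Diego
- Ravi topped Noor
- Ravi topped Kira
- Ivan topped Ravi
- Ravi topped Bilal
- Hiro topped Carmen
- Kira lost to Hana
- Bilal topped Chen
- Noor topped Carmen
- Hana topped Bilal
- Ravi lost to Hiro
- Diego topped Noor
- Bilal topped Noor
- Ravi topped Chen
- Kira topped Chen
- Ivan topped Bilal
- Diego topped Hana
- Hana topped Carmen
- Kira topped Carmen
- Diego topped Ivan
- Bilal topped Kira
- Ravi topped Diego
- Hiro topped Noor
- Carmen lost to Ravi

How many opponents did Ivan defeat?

Ivan's results: beat Bilal, Noor, Chen, Kira, Carmen, Ravi; lost to Diego, Hiro, Hana.
That is 6 wins.

6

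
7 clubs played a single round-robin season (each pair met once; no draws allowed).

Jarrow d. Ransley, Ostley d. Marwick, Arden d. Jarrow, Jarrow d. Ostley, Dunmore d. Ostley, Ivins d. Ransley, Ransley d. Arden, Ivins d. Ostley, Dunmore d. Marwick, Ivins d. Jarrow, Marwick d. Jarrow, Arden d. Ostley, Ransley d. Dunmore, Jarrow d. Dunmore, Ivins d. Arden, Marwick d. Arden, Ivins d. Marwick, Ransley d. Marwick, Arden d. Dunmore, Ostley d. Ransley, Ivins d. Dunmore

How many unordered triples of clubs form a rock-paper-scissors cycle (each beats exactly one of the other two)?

Win totals: Arden 3, Ransley 3, Ivins 6, Marwick 2, Jarrow 3, Ostley 2, Dunmore 2.
A club with w wins dominates both others in C(w,2) triples; summing gives 3 + 3 + 15 + 1 + 3 + 1 + 1 = 27 transitive triples.
Total triples C(7,3) = 35, so cyclic triples = 35 − 27 = 8.

8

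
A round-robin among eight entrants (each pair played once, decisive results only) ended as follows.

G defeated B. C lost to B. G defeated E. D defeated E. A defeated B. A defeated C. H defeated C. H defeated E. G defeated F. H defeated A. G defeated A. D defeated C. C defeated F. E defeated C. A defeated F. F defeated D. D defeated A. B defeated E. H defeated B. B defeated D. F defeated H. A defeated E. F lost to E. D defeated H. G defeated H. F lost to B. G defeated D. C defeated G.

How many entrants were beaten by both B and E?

B beat: C, D, E, F.
E beat: C, F.
Both beat: C, F — 2.

2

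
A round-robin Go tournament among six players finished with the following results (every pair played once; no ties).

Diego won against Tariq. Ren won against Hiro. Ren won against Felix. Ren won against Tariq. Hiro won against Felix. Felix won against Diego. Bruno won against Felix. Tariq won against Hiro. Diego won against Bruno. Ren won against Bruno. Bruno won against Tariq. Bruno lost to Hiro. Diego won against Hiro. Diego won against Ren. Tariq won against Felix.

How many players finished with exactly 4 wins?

2

Win totals: Ren 4, Bruno 2, Hiro 2, Diego 4, Felix 1, Tariq 2.
Exactly 4: Ren, Diego — 2 players.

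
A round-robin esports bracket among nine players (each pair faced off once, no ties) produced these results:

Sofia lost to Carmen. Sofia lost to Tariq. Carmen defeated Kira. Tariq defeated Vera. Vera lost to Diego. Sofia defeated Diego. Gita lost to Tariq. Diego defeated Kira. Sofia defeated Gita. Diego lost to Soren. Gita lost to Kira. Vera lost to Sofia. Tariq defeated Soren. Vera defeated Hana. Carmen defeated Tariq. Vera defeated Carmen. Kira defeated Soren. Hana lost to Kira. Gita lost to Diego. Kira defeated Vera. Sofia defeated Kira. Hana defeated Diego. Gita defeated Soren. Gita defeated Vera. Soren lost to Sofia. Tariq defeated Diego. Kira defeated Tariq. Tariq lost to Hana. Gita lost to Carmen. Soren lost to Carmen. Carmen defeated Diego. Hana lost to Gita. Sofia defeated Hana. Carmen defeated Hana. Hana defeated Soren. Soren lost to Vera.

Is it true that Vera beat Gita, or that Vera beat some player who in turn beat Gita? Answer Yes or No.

Yes

Vera did not beat Gita directly.
Vera beat Hana, Soren, Carmen. Of those, Carmen beat Gita.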